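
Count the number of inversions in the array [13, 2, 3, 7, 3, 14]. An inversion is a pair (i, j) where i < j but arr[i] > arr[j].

Finding inversions in [13, 2, 3, 7, 3, 14]:

(0, 1): arr[0]=13 > arr[1]=2
(0, 2): arr[0]=13 > arr[2]=3
(0, 3): arr[0]=13 > arr[3]=7
(0, 4): arr[0]=13 > arr[4]=3
(3, 4): arr[3]=7 > arr[4]=3

Total inversions: 5

The array has 5 inversion(s): (0,1), (0,2), (0,3), (0,4), (3,4). Each pair (i,j) satisfies i < j and arr[i] > arr[j].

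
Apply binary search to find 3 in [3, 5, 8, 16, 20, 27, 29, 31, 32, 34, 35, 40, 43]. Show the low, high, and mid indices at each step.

Binary search for 3 in [3, 5, 8, 16, 20, 27, 29, 31, 32, 34, 35, 40, 43]:

lo=0, hi=12, mid=6, arr[mid]=29 -> 29 > 3, search left half
lo=0, hi=5, mid=2, arr[mid]=8 -> 8 > 3, search left half
lo=0, hi=1, mid=0, arr[mid]=3 -> Found target at index 0!

Binary search finds 3 at index 0 after 3 comparisons. The search repeatedly halves the search space by comparing with the middle element.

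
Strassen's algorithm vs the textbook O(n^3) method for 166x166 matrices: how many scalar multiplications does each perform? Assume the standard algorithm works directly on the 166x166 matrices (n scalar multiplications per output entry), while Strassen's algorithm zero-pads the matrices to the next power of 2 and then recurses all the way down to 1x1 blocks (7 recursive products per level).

Matrix multiplication for 166x166 matrices:

Strassen's algorithm requires power-of-2 dimensions. Pad 166x166 to 256x256 (next power of 2).

Standard algorithm: 166^3 = 4574296 multiplications
Strassen's algorithm: 7^(log2(256)) = 7^8 = 5764801 multiplications
Difference: 4574296 - 5764801 = -1190505 (Strassen uses MORE here due to padding overhead — for small or just-over-power-of-2 n, padding can outweigh the per-level savings)

Standard: 4574296 multiplications (166^3). Strassen: 5764801 multiplications (7^8, after padding to 256x256). Strassen reduces 8 recursive multiplications to 7 at each level.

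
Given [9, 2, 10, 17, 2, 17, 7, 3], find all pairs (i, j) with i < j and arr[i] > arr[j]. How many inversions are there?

Finding inversions in [9, 2, 10, 17, 2, 17, 7, 3]:

(0, 1): arr[0]=9 > arr[1]=2
(0, 4): arr[0]=9 > arr[4]=2
(0, 6): arr[0]=9 > arr[6]=7
(0, 7): arr[0]=9 > arr[7]=3
(2, 4): arr[2]=10 > arr[4]=2
(2, 6): arr[2]=10 > arr[6]=7
(2, 7): arr[2]=10 > arr[7]=3
(3, 4): arr[3]=17 > arr[4]=2
(3, 6): arr[3]=17 > arr[6]=7
(3, 7): arr[3]=17 > arr[7]=3
(5, 6): arr[5]=17 > arr[6]=7
(5, 7): arr[5]=17 > arr[7]=3
(6, 7): arr[6]=7 > arr[7]=3

Total inversions: 13

The array has 13 inversion(s): (0,1), (0,4), (0,6), (0,7), (2,4), (2,6), (2,7), (3,4), (3,6), (3,7), (5,6), (5,7), (6,7). Each pair (i,j) satisfies i < j and arr[i] > arr[j].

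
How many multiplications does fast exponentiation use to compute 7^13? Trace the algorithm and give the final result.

Computing 7^13 by squaring (build up from 7^1; each line after the first costs one multiplication):

7^1 = 7
7^2 = (7^1)^2 = 7^2 = 49
7^3 = 7 * 7^2 = 7 * 49 = 343
7^6 = (7^3)^2 = 343^2 = 117649
7^12 = (7^6)^2 = 117649^2 = 13841287201
7^13 = 7 * 7^12 = 7 * 13841287201 = 96889010407

Result: 96889010407
Multiplications needed: 5 (5 lines after 7^1)

7^13 = 96889010407. Using exponentiation by squaring, this requires 5 multiplications. The key idea: if the exponent is even, square the half-power; if odd, multiply by the base once.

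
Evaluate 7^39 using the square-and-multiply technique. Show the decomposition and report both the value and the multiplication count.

Computing 7^39 by squaring (build up from 7^1; each line after the first costs one multiplication):

7^1 = 7
7^2 = (7^1)^2 = 7^2 = 49
7^4 = (7^2)^2 = 49^2 = 2401
7^8 = (7^4)^2 = 2401^2 = 5764801
7^9 = 7 * 7^8 = 7 * 5764801 = 40353607
7^18 = (7^9)^2 = 40353607^2 = 1628413597910449
7^19 = 7 * 7^18 = 7 * 1628413597910449 = 11398895185373143
7^38 = (7^19)^2 = 11398895185373143^2 = 129934811447123020117172145698449
7^39 = 7 * 7^38 = 7 * 129934811447123020117172145698449 = 909543680129861140820205019889143

Result: 909543680129861140820205019889143
Multiplications needed: 8 (8 lines after 7^1)

7^39 = 909543680129861140820205019889143. Using exponentiation by squaring, this requires 8 multiplications. The key idea: if the exponent is even, square the half-power; if odd, multiply by the base once.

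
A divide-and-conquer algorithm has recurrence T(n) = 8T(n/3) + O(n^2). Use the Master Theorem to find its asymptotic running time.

Master Theorem for T(n) = 8T(n/3) + O(n^2):

a = 8, b = 3, c = 2
log_b(a) = log_3(8) = 1.8928

Case 3: c = 2 > log_3(8) = 1.8928
T(n) = O(n^2) = O(n^2)

For T(n) = 8T(n/3) + O(n^2): log_3(8) = 1.8928. This is Case 3 of the Master Theorem (c > log_b(a), work dominated by root), giving O(n^2).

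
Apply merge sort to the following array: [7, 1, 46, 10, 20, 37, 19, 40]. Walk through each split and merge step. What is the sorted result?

Merge sort trace:

Split: [7, 1, 46, 10, 20, 37, 19, 40] -> [7, 1, 46, 10] and [20, 37, 19, 40]
  Split: [7, 1, 46, 10] -> [7, 1] and [46, 10]
    Split: [7, 1] -> [7] and [1]
    Merge: [7] + [1] -> [1, 7]
    Split: [46, 10] -> [46] and [10]
    Merge: [46] + [10] -> [10, 46]
  Merge: [1, 7] + [10, 46] -> [1, 7, 10, 46]
  Split: [20, 37, 19, 40] -> [20, 37] and [19, 40]
    Split: [20, 37] -> [20] and [37]
    Merge: [20] + [37] -> [20, 37]
    Split: [19, 40] -> [19] and [40]
    Merge: [19] + [40] -> [19, 40]
  Merge: [20, 37] + [19, 40] -> [19, 20, 37, 40]
Merge: [1, 7, 10, 46] + [19, 20, 37, 40] -> [1, 7, 10, 19, 20, 37, 40, 46]

Final sorted array: [1, 7, 10, 19, 20, 37, 40, 46]

The merge sort proceeds by recursively splitting the array and merging sorted halves.
After all merges, the sorted array is [1, 7, 10, 19, 20, 37, 40, 46].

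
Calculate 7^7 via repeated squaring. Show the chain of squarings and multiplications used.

Computing 7^7 by squaring (build up from 7^1; each line after the first costs one multiplication):

7^1 = 7
7^2 = (7^1)^2 = 7^2 = 49
7^3 = 7 * 7^2 = 7 * 49 = 343
7^6 = (7^3)^2 = 343^2 = 117649
7^7 = 7 * 7^6 = 7 * 117649 = 823543

Result: 823543
Multiplications needed: 4 (4 lines after 7^1)

7^7 = 823543. Using exponentiation by squaring, this requires 4 multiplications. The key idea: if the exponent is even, square the half-power; if odd, multiply by the base once.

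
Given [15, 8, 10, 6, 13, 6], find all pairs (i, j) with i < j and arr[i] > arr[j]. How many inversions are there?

Finding inversions in [15, 8, 10, 6, 13, 6]:

(0, 1): arr[0]=15 > arr[1]=8
(0, 2): arr[0]=15 > arr[2]=10
(0, 3): arr[0]=15 > arr[3]=6
(0, 4): arr[0]=15 > arr[4]=13
(0, 5): arr[0]=15 > arr[5]=6
(1, 3): arr[1]=8 > arr[3]=6
(1, 5): arr[1]=8 > arr[5]=6
(2, 3): arr[2]=10 > arr[3]=6
(2, 5): arr[2]=10 > arr[5]=6
(4, 5): arr[4]=13 > arr[5]=6

Total inversions: 10

The array has 10 inversion(s): (0,1), (0,2), (0,3), (0,4), (0,5), (1,3), (1,5), (2,3), (2,5), (4,5). Each pair (i,j) satisfies i < j and arr[i] > arr[j].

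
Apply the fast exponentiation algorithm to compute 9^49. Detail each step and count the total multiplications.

Computing 9^49 by squaring (build up from 9^1; each line after the first costs one multiplication):

9^1 = 9
9^2 = (9^1)^2 = 9^2 = 81
9^3 = 9 * 9^2 = 9 * 81 = 729
9^6 = (9^3)^2 = 729^2 = 531441
9^12 = (9^6)^2 = 531441^2 = 282429536481
9^24 = (9^12)^2 = 282429536481^2 = 79766443076872509863361
9^48 = (9^24)^2 = 79766443076872509863361^2 = 6362685441135942358474828762538534230890216321
9^49 = 9 * 9^48 = 9 * 6362685441135942358474828762538534230890216321 = 57264168970223481226273458862846808078011946889

Result: 57264168970223481226273458862846808078011946889
Multiplications needed: 7 (7 lines after 9^1)

9^49 = 57264168970223481226273458862846808078011946889. Using exponentiation by squaring, this requires 7 multiplications. The key idea: if the exponent is even, square the half-power; if odd, multiply by the base once.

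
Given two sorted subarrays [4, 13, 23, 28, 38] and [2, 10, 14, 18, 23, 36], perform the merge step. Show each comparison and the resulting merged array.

Merging process:

Compare 4 vs 2: take 2 from right. Merged: [2]
Compare 4 vs 10: take 4 from left. Merged: [2, 4]
Compare 13 vs 10: take 10 from right. Merged: [2, 4, 10]
Compare 13 vs 14: take 13 from left. Merged: [2, 4, 10, 13]
Compare 23 vs 14: take 14 from right. Merged: [2, 4, 10, 13, 14]
Compare 23 vs 18: take 18 from right. Merged: [2, 4, 10, 13, 14, 18]
Compare 23 vs 23: take 23 from left. Merged: [2, 4, 10, 13, 14, 18, 23]
Compare 28 vs 23: take 23 from right. Merged: [2, 4, 10, 13, 14, 18, 23, 23]
Compare 28 vs 36: take 28 from left. Merged: [2, 4, 10, 13, 14, 18, 23, 23, 28]
Compare 38 vs 36: take 36 from right. Merged: [2, 4, 10, 13, 14, 18, 23, 23, 28, 36]
Append remaining from left: [38]. Merged: [2, 4, 10, 13, 14, 18, 23, 23, 28, 36, 38]

Final merged array: [2, 4, 10, 13, 14, 18, 23, 23, 28, 36, 38]
Total comparisons: 10

The merged array is [2, 4, 10, 13, 14, 18, 23, 23, 28, 36, 38], requiring 10 comparisons. The merge step runs in O(n) time where n is the total number of elements.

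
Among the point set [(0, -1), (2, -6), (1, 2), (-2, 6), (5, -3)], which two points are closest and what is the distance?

Computing all pairwise distances among 5 points:

d((0, -1), (2, -6)) = 5.3852
d((0, -1), (1, 2)) = 3.1623 <-- minimum
d((0, -1), (-2, 6)) = 7.2801
d((0, -1), (5, -3)) = 5.3852
d((2, -6), (1, 2)) = 8.0623
d((2, -6), (-2, 6)) = 12.6491
d((2, -6), (5, -3)) = 4.2426
d((1, 2), (-2, 6)) = 5.0
d((1, 2), (5, -3)) = 6.4031
d((-2, 6), (5, -3)) = 11.4018

Closest pair: (0, -1) and (1, 2) with distance 3.1623

The closest pair is (0, -1) and (1, 2) with Euclidean distance 3.1623. For 5 points, brute-force pairwise comparison is shown above. For large n, the divide-and-conquer algorithm (sort by x, recurse on halves, check the dividing strip) achieves O(n log n).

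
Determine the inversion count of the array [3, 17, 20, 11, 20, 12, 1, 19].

Finding inversions in [3, 17, 20, 11, 20, 12, 1, 19]:

(0, 6): arr[0]=3 > arr[6]=1
(1, 3): arr[1]=17 > arr[3]=11
(1, 5): arr[1]=17 > arr[5]=12
(1, 6): arr[1]=17 > arr[6]=1
(2, 3): arr[2]=20 > arr[3]=11
(2, 5): arr[2]=20 > arr[5]=12
(2, 6): arr[2]=20 > arr[6]=1
(2, 7): arr[2]=20 > arr[7]=19
(3, 6): arr[3]=11 > arr[6]=1
(4, 5): arr[4]=20 > arr[5]=12
(4, 6): arr[4]=20 > arr[6]=1
(4, 7): arr[4]=20 > arr[7]=19
(5, 6): arr[5]=12 > arr[6]=1

Total inversions: 13

The array has 13 inversion(s): (0,6), (1,3), (1,5), (1,6), (2,3), (2,5), (2,6), (2,7), (3,6), (4,5), (4,6), (4,7), (5,6). Each pair (i,j) satisfies i < j and arr[i] > arr[j].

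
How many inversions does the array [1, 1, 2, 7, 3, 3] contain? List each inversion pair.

Finding inversions in [1, 1, 2, 7, 3, 3]:

(3, 4): arr[3]=7 > arr[4]=3
(3, 5): arr[3]=7 > arr[5]=3

Total inversions: 2

The array has 2 inversion(s): (3,4), (3,5). Each pair (i,j) satisfies i < j and arr[i] > arr[j].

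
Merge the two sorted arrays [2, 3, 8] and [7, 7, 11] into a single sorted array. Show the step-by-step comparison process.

Merging process:

Compare 2 vs 7: take 2 from left. Merged: [2]
Compare 3 vs 7: take 3 from left. Merged: [2, 3]
Compare 8 vs 7: take 7 from right. Merged: [2, 3, 7]
Compare 8 vs 7: take 7 from right. Merged: [2, 3, 7, 7]
Compare 8 vs 11: take 8 from left. Merged: [2, 3, 7, 7, 8]
Append remaining from right: [11]. Merged: [2, 3, 7, 7, 8, 11]

Final merged array: [2, 3, 7, 7, 8, 11]
Total comparisons: 5

The merged array is [2, 3, 7, 7, 8, 11], requiring 5 comparisons. The merge step runs in O(n) time where n is the total number of elements.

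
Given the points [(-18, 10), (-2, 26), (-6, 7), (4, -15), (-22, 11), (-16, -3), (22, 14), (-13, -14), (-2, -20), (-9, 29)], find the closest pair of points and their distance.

Computing all pairwise distances among 10 points:

d((-18, 10), (-2, 26)) = 22.6274
d((-18, 10), (-6, 7)) = 12.3693
d((-18, 10), (4, -15)) = 33.3017
d((-18, 10), (-22, 11)) = 4.1231 <-- minimum
d((-18, 10), (-16, -3)) = 13.1529
d((-18, 10), (22, 14)) = 40.1995
d((-18, 10), (-13, -14)) = 24.5153
d((-18, 10), (-2, -20)) = 34.0
d((-18, 10), (-9, 29)) = 21.0238
d((-2, 26), (-6, 7)) = 19.4165
d((-2, 26), (4, -15)) = 41.4367
d((-2, 26), (-22, 11)) = 25.0
d((-2, 26), (-16, -3)) = 32.2025
d((-2, 26), (22, 14)) = 26.8328
d((-2, 26), (-13, -14)) = 41.4849
d((-2, 26), (-2, -20)) = 46.0
d((-2, 26), (-9, 29)) = 7.6158
d((-6, 7), (4, -15)) = 24.1661
d((-6, 7), (-22, 11)) = 16.4924
d((-6, 7), (-16, -3)) = 14.1421
d((-6, 7), (22, 14)) = 28.8617
d((-6, 7), (-13, -14)) = 22.1359
d((-6, 7), (-2, -20)) = 27.2947
d((-6, 7), (-9, 29)) = 22.2036
d((4, -15), (-22, 11)) = 36.7696
d((4, -15), (-16, -3)) = 23.3238
d((4, -15), (22, 14)) = 34.1321
d((4, -15), (-13, -14)) = 17.0294
d((4, -15), (-2, -20)) = 7.8102
d((4, -15), (-9, 29)) = 45.8803
d((-22, 11), (-16, -3)) = 15.2315
d((-22, 11), (22, 14)) = 44.1022
d((-22, 11), (-13, -14)) = 26.5707
d((-22, 11), (-2, -20)) = 36.8917
d((-22, 11), (-9, 29)) = 22.2036
d((-16, -3), (22, 14)) = 41.6293
d((-16, -3), (-13, -14)) = 11.4018
d((-16, -3), (-2, -20)) = 22.0227
d((-16, -3), (-9, 29)) = 32.7567
d((22, 14), (-13, -14)) = 44.8219
d((22, 14), (-2, -20)) = 41.6173
d((22, 14), (-9, 29)) = 34.4384
d((-13, -14), (-2, -20)) = 12.53
d((-13, -14), (-9, 29)) = 43.1856
d((-2, -20), (-9, 29)) = 49.4975

Closest pair: (-18, 10) and (-22, 11) with distance 4.1231

The closest pair is (-18, 10) and (-22, 11) with Euclidean distance 4.1231. For 10 points, brute-force pairwise comparison is shown above. For large n, the divide-and-conquer algorithm (sort by x, recurse on halves, check the dividing strip) achieves O(n log n).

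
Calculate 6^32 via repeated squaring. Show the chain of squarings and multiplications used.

Computing 6^32 by squaring (build up from 6^1; each line after the first costs one multiplication):

6^1 = 6
6^2 = (6^1)^2 = 6^2 = 36
6^4 = (6^2)^2 = 36^2 = 1296
6^8 = (6^4)^2 = 1296^2 = 1679616
6^16 = (6^8)^2 = 1679616^2 = 2821109907456
6^32 = (6^16)^2 = 2821109907456^2 = 7958661109946400884391936

Result: 7958661109946400884391936
Multiplications needed: 5 (5 lines after 6^1)

6^32 = 7958661109946400884391936. Using exponentiation by squaring, this requires 5 multiplications. The key idea: if the exponent is even, square the half-power; if odd, multiply by the base once.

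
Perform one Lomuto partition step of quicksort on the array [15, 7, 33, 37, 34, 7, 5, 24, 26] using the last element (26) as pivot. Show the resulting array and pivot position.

Lomuto partition with pivot = 26:

Initial array: [15, 7, 33, 37, 34, 7, 5, 24, 26]

arr[0]=15 <= 26: swap with position 0, array becomes [15, 7, 33, 37, 34, 7, 5, 24, 26]
arr[1]=7 <= 26: swap with position 1, array becomes [15, 7, 33, 37, 34, 7, 5, 24, 26]
arr[2]=33 > 26: no swap
arr[3]=37 > 26: no swap
arr[4]=34 > 26: no swap
arr[5]=7 <= 26: swap with position 2, array becomes [15, 7, 7, 37, 34, 33, 5, 24, 26]
arr[6]=5 <= 26: swap with position 3, array becomes [15, 7, 7, 5, 34, 33, 37, 24, 26]
arr[7]=24 <= 26: swap with position 4, array becomes [15, 7, 7, 5, 24, 33, 37, 34, 26]

Place pivot at position 5: [15, 7, 7, 5, 24, 26, 37, 34, 33]
Pivot position: 5

After partitioning with pivot 26, the array becomes [15, 7, 7, 5, 24, 26, 37, 34, 33]. The pivot is placed at index 5. All elements to the left of the pivot are <= 26, and all elements to the right are > 26.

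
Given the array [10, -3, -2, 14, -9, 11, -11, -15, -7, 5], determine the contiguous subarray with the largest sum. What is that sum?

Using Kadane's algorithm on [10, -3, -2, 14, -9, 11, -11, -15, -7, 5]:

Scanning through the array:
Position 1 (value -3): max_ending_here = 7, max_so_far = 10
Position 2 (value -2): max_ending_here = 5, max_so_far = 10
Position 3 (value 14): max_ending_here = 19, max_so_far = 19
Position 4 (value -9): max_ending_here = 10, max_so_far = 19
Position 5 (value 11): max_ending_here = 21, max_so_far = 21
Position 6 (value -11): max_ending_here = 10, max_so_far = 21
Position 7 (value -15): max_ending_here = -5, max_so_far = 21
Position 8 (value -7): max_ending_here = -7, max_so_far = 21
Position 9 (value 5): max_ending_here = 5, max_so_far = 21

Maximum subarray: [10, -3, -2, 14, -9, 11]
Maximum sum: 21

The maximum subarray is [10, -3, -2, 14, -9, 11] with sum 21. This subarray runs from index 0 to index 5.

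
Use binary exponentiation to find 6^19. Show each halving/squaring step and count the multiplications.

Computing 6^19 by squaring (build up from 6^1; each line after the first costs one multiplication):

6^1 = 6
6^2 = (6^1)^2 = 6^2 = 36
6^4 = (6^2)^2 = 36^2 = 1296
6^8 = (6^4)^2 = 1296^2 = 1679616
6^9 = 6 * 6^8 = 6 * 1679616 = 10077696
6^18 = (6^9)^2 = 10077696^2 = 101559956668416
6^19 = 6 * 6^18 = 6 * 101559956668416 = 609359740010496

Result: 609359740010496
Multiplications needed: 6 (6 lines after 6^1)

6^19 = 609359740010496. Using exponentiation by squaring, this requires 6 multiplications. The key idea: if the exponent is even, square the half-power; if odd, multiply by the base once.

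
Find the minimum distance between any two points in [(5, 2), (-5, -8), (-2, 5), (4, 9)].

Computing all pairwise distances among 4 points:

d((5, 2), (-5, -8)) = 14.1421
d((5, 2), (-2, 5)) = 7.6158
d((5, 2), (4, 9)) = 7.0711 <-- minimum
d((-5, -8), (-2, 5)) = 13.3417
d((-5, -8), (4, 9)) = 19.2354
d((-2, 5), (4, 9)) = 7.2111

Closest pair: (5, 2) and (4, 9) with distance 7.0711

The closest pair is (5, 2) and (4, 9) with Euclidean distance 7.0711. For 4 points, brute-force pairwise comparison is shown above. For large n, the divide-and-conquer algorithm (sort by x, recurse on halves, check the dividing strip) achieves O(n log n).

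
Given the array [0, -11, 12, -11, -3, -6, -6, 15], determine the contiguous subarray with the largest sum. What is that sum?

Using Kadane's algorithm on [0, -11, 12, -11, -3, -6, -6, 15]:

Scanning through the array:
Position 1 (value -11): max_ending_here = -11, max_so_far = 0
Position 2 (value 12): max_ending_here = 12, max_so_far = 12
Position 3 (value -11): max_ending_here = 1, max_so_far = 12
Position 4 (value -3): max_ending_here = -2, max_so_far = 12
Position 5 (value -6): max_ending_here = -6, max_so_far = 12
Position 6 (value -6): max_ending_here = -6, max_so_far = 12
Position 7 (value 15): max_ending_here = 15, max_so_far = 15

Maximum subarray: [15]
Maximum sum: 15

The maximum subarray is [15] with sum 15. This subarray runs from index 7 to index 7.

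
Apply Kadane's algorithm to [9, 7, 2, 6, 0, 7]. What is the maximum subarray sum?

Using Kadane's algorithm on [9, 7, 2, 6, 0, 7]:

Scanning through the array:
Position 1 (value 7): max_ending_here = 16, max_so_far = 16
Position 2 (value 2): max_ending_here = 18, max_so_far = 18
Position 3 (value 6): max_ending_here = 24, max_so_far = 24
Position 4 (value 0): max_ending_here = 24, max_so_far = 24
Position 5 (value 7): max_ending_here = 31, max_so_far = 31

Maximum subarray: [9, 7, 2, 6, 0, 7]
Maximum sum: 31

The maximum subarray is [9, 7, 2, 6, 0, 7] with sum 31. This subarray runs from index 0 to index 5.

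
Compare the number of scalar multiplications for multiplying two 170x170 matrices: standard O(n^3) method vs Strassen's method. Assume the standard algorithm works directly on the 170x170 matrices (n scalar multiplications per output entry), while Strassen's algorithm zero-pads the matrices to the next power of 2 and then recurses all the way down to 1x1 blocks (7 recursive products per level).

Matrix multiplication for 170x170 matrices:

Strassen's algorithm requires power-of-2 dimensions. Pad 170x170 to 256x256 (next power of 2).

Standard algorithm: 170^3 = 4913000 multiplications
Strassen's algorithm: 7^(log2(256)) = 7^8 = 5764801 multiplications
Difference: 4913000 - 5764801 = -851801 (Strassen uses MORE here due to padding overhead — for small or just-over-power-of-2 n, padding can outweigh the per-level savings)

Standard: 4913000 multiplications (170^3). Strassen: 5764801 multiplications (7^8, after padding to 256x256). Strassen reduces 8 recursive multiplications to 7 at each level.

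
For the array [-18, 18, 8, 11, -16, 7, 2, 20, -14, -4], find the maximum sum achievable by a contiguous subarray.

Using Kadane's algorithm on [-18, 18, 8, 11, -16, 7, 2, 20, -14, -4]:

Scanning through the array:
Position 1 (value 18): max_ending_here = 18, max_so_far = 18
Position 2 (value 8): max_ending_here = 26, max_so_far = 26
Position 3 (value 11): max_ending_here = 37, max_so_far = 37
Position 4 (value -16): max_ending_here = 21, max_so_far = 37
Position 5 (value 7): max_ending_here = 28, max_so_far = 37
Position 6 (value 2): max_ending_here = 30, max_so_far = 37
Position 7 (value 20): max_ending_here = 50, max_so_far = 50
Position 8 (value -14): max_ending_here = 36, max_so_far = 50
Position 9 (value -4): max_ending_here = 32, max_so_far = 50

Maximum subarray: [18, 8, 11, -16, 7, 2, 20]
Maximum sum: 50

The maximum subarray is [18, 8, 11, -16, 7, 2, 20] with sum 50. This subarray runs from index 1 to index 7.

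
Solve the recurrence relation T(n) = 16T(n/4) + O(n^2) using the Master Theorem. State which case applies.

Master Theorem for T(n) = 16T(n/4) + O(n^2):

a = 16, b = 4, c = 2
log_b(a) = log_4(16) = 2.0000

Case 2: c = 2 = log_4(16) = 2.0000
T(n) = O(n^2 log n) = O(n^2 log n)

For T(n) = 16T(n/4) + O(n^2): log_4(16) = 2.0000. This is Case 2 of the Master Theorem (c = log_b(a), equal work at all levels), giving O(n^2 log n).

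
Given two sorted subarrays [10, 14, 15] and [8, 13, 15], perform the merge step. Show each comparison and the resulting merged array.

Merging process:

Compare 10 vs 8: take 8 from right. Merged: [8]
Compare 10 vs 13: take 10 from left. Merged: [8, 10]
Compare 14 vs 13: take 13 from right. Merged: [8, 10, 13]
Compare 14 vs 15: take 14 from left. Merged: [8, 10, 13, 14]
Compare 15 vs 15: take 15 from left. Merged: [8, 10, 13, 14, 15]
Append remaining from right: [15]. Merged: [8, 10, 13, 14, 15, 15]

Final merged array: [8, 10, 13, 14, 15, 15]
Total comparisons: 5

The merged array is [8, 10, 13, 14, 15, 15], requiring 5 comparisons. The merge step runs in O(n) time where n is the total number of elements.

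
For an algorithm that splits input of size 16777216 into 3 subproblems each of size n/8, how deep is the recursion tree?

For divide and conquer with division factor 8:

Problem sizes at each level:
Level 0: 16777216
Level 1: 2097152
Level 2: 262144
Level 3: 32768
Level 4: 4096
Level 5: 512
Level 6: 64
Level 7: 8
Level 8: 1

The root is level 0 and the size-1 base case is level 8 (the tree spans levels 0 through 8, i.e. 9 levels counting the root), so the depth is the number of divisions: log_8(16777216) = 8

The recursion tree depth is log_8(16777216) = 8. At each level, the problem size is divided by 8, so it takes 8 divisions to reduce to a base case of size 1. The algorithm makes 3 recursive calls at each level.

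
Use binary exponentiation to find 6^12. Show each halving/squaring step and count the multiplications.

Computing 6^12 by squaring (build up from 6^1; each line after the first costs one multiplication):

6^1 = 6
6^2 = (6^1)^2 = 6^2 = 36
6^3 = 6 * 6^2 = 6 * 36 = 216
6^6 = (6^3)^2 = 216^2 = 46656
6^12 = (6^6)^2 = 46656^2 = 2176782336

Result: 2176782336
Multiplications needed: 4 (4 lines after 6^1)

6^12 = 2176782336. Using exponentiation by squaring, this requires 4 multiplications. The key idea: if the exponent is even, square the half-power; if odd, multiply by the base once.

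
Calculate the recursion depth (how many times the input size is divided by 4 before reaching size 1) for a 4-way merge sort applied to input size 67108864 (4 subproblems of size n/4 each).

For divide and conquer with division factor 4:

Problem sizes at each level:
Level 0: 67108864
Level 1: 16777216
Level 2: 4194304
Level 3: 1048576
Level 4: 262144
Level 5: 65536
Level 6: 16384
Level 7: 4096
Level 8: 1024
Level 9: 256
Level 10: 64
Level 11: 16
Level 12: 4
Level 13: 1

The root is level 0 and the size-1 base case is level 13 (the tree spans levels 0 through 13, i.e. 14 levels counting the root), so the depth is the number of divisions: log_4(67108864) = 13

The recursion tree depth is log_4(67108864) = 13. At each level, the problem size is divided by 4, so it takes 13 divisions to reduce to a base case of size 1. The algorithm makes 4 recursive calls at each level.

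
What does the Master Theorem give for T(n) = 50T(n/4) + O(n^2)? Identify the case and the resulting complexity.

Master Theorem for T(n) = 50T(n/4) + O(n^2):

a = 50, b = 4, c = 2
log_b(a) = log_4(50) = 2.8219

Case 1: c = 2 < log_4(50) = 2.8219
T(n) = O(n^(log_4 50))

For T(n) = 50T(n/4) + O(n^2): log_4(50) = 2.8219. This is Case 1 of the Master Theorem (c < log_b(a), work dominated by leaves), giving O(n^(log_4 50)).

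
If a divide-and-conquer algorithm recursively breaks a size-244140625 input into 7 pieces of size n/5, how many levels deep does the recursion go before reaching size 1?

For divide and conquer with division factor 5:

Problem sizes at each level:
Level 0: 244140625
Level 1: 48828125
Level 2: 9765625
Level 3: 1953125
Level 4: 390625
Level 5: 78125
Level 6: 15625
Level 7: 3125
Level 8: 625
Level 9: 125
Level 10: 25
Level 11: 5
Level 12: 1

The root is level 0 and the size-1 base case is level 12 (the tree spans levels 0 through 12, i.e. 13 levels counting the root), so the depth is the number of divisions: log_5(244140625) = 12

The recursion tree depth is log_5(244140625) = 12. At each level, the problem size is divided by 5, so it takes 12 divisions to reduce to a base case of size 1. The algorithm makes 7 recursive calls at each level.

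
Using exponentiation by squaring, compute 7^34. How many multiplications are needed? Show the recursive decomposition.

Computing 7^34 by squaring (build up from 7^1; each line after the first costs one multiplication):

7^1 = 7
7^2 = (7^1)^2 = 7^2 = 49
7^4 = (7^2)^2 = 49^2 = 2401
7^8 = (7^4)^2 = 2401^2 = 5764801
7^16 = (7^8)^2 = 5764801^2 = 33232930569601
7^17 = 7 * 7^16 = 7 * 33232930569601 = 232630513987207
7^34 = (7^17)^2 = 232630513987207^2 = 54116956037952111668959660849

Result: 54116956037952111668959660849
Multiplications needed: 6 (6 lines after 7^1)

7^34 = 54116956037952111668959660849. Using exponentiation by squaring, this requires 6 multiplications. The key idea: if the exponent is even, square the half-power; if odd, multiply by the base once.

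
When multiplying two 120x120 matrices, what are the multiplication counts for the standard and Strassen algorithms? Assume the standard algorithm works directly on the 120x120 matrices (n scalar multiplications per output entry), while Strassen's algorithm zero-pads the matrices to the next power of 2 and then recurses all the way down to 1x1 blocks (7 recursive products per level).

Matrix multiplication for 120x120 matrices:

Strassen's algorithm requires power-of-2 dimensions. Pad 120x120 to 128x128 (next power of 2).

Standard algorithm: 120^3 = 1728000 multiplications
Strassen's algorithm: 7^(log2(128)) = 7^7 = 823543 multiplications
Savings: 1728000 - 823543 = 904457 multiplications

Standard: 1728000 multiplications (120^3). Strassen: 823543 multiplications (7^7, after padding to 128x128). Strassen reduces 8 recursive multiplications to 7 at each level.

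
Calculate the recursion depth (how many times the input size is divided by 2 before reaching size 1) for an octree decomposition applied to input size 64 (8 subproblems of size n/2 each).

For divide and conquer with division factor 2:

Problem sizes at each level:
Level 0: 64
Level 1: 32
Level 2: 16
Level 3: 8
Level 4: 4
Level 5: 2
Level 6: 1

The root is level 0 and the size-1 base case is level 6 (the tree spans levels 0 through 6, i.e. 7 levels counting the root), so the depth is the number of divisions: log_2(64) = 6

The recursion tree depth is log_2(64) = 6. At each level, the problem size is divided by 2, so it takes 6 divisions to reduce to a base case of size 1. The algorithm makes 8 recursive calls at each level.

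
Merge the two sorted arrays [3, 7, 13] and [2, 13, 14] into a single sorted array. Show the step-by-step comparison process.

Merging process:

Compare 3 vs 2: take 2 from right. Merged: [2]
Compare 3 vs 13: take 3 from left. Merged: [2, 3]
Compare 7 vs 13: take 7 from left. Merged: [2, 3, 7]
Compare 13 vs 13: take 13 from left. Merged: [2, 3, 7, 13]
Append remaining from right: [13, 14]. Merged: [2, 3, 7, 13, 13, 14]

Final merged array: [2, 3, 7, 13, 13, 14]
Total comparisons: 4

The merged array is [2, 3, 7, 13, 13, 14], requiring 4 comparisons. The merge step runs in O(n) time where n is the total number of elements.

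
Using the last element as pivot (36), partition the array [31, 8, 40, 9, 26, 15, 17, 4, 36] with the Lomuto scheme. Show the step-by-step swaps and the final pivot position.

Lomuto partition with pivot = 36:

Initial array: [31, 8, 40, 9, 26, 15, 17, 4, 36]

arr[0]=31 <= 36: swap with position 0, array becomes [31, 8, 40, 9, 26, 15, 17, 4, 36]
arr[1]=8 <= 36: swap with position 1, array becomes [31, 8, 40, 9, 26, 15, 17, 4, 36]
arr[2]=40 > 36: no swap
arr[3]=9 <= 36: swap with position 2, array becomes [31, 8, 9, 40, 26, 15, 17, 4, 36]
arr[4]=26 <= 36: swap with position 3, array becomes [31, 8, 9, 26, 40, 15, 17, 4, 36]
arr[5]=15 <= 36: swap with position 4, array becomes [31, 8, 9, 26, 15, 40, 17, 4, 36]
arr[6]=17 <= 36: swap with position 5, array becomes [31, 8, 9, 26, 15, 17, 40, 4, 36]
arr[7]=4 <= 36: swap with position 6, array becomes [31, 8, 9, 26, 15, 17, 4, 40, 36]

Place pivot at position 7: [31, 8, 9, 26, 15, 17, 4, 36, 40]
Pivot position: 7

After partitioning with pivot 36, the array becomes [31, 8, 9, 26, 15, 17, 4, 36, 40]. The pivot is placed at index 7. All elements to the left of the pivot are <= 36, and all elements to the right are > 36.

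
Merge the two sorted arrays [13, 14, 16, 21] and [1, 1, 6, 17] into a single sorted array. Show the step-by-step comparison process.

Merging process:

Compare 13 vs 1: take 1 from right. Merged: [1]
Compare 13 vs 1: take 1 from right. Merged: [1, 1]
Compare 13 vs 6: take 6 from right. Merged: [1, 1, 6]
Compare 13 vs 17: take 13 from left. Merged: [1, 1, 6, 13]
Compare 14 vs 17: take 14 from left. Merged: [1, 1, 6, 13, 14]
Compare 16 vs 17: take 16 from left. Merged: [1, 1, 6, 13, 14, 16]
Compare 21 vs 17: take 17 from right. Merged: [1, 1, 6, 13, 14, 16, 17]
Append remaining from left: [21]. Merged: [1, 1, 6, 13, 14, 16, 17, 21]

Final merged array: [1, 1, 6, 13, 14, 16, 17, 21]
Total comparisons: 7

The merged array is [1, 1, 6, 13, 14, 16, 17, 21], requiring 7 comparisons. The merge step runs in O(n) time where n is the total number of elements.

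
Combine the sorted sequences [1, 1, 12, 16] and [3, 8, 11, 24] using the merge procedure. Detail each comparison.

Merging process:

Compare 1 vs 3: take 1 from left. Merged: [1]
Compare 1 vs 3: take 1 from left. Merged: [1, 1]
Compare 12 vs 3: take 3 from right. Merged: [1, 1, 3]
Compare 12 vs 8: take 8 from right. Merged: [1, 1, 3, 8]
Compare 12 vs 11: take 11 from right. Merged: [1, 1, 3, 8, 11]
Compare 12 vs 24: take 12 from left. Merged: [1, 1, 3, 8, 11, 12]
Compare 16 vs 24: take 16 from left. Merged: [1, 1, 3, 8, 11, 12, 16]
Append remaining from right: [24]. Merged: [1, 1, 3, 8, 11, 12, 16, 24]

Final merged array: [1, 1, 3, 8, 11, 12, 16, 24]
Total comparisons: 7

The merged array is [1, 1, 3, 8, 11, 12, 16, 24], requiring 7 comparisons. The merge step runs in O(n) time where n is the total number of elements.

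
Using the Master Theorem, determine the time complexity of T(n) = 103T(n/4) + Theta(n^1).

Master Theorem for T(n) = 103T(n/4) + O(n^1):

a = 103, b = 4, c = 1
log_b(a) = log_4(103) = 3.3433

Case 1: c = 1 < log_4(103) = 3.3433
T(n) = O(n^(log_4 103))

For T(n) = 103T(n/4) + O(n^1): log_4(103) = 3.3433. This is Case 1 of the Master Theorem (c < log_b(a), work dominated by leaves), giving O(n^(log_4 103)).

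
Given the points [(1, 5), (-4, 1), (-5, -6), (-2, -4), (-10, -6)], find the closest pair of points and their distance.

Computing all pairwise distances among 5 points:

d((1, 5), (-4, 1)) = 6.4031
d((1, 5), (-5, -6)) = 12.53
d((1, 5), (-2, -4)) = 9.4868
d((1, 5), (-10, -6)) = 15.5563
d((-4, 1), (-5, -6)) = 7.0711
d((-4, 1), (-2, -4)) = 5.3852
d((-4, 1), (-10, -6)) = 9.2195
d((-5, -6), (-2, -4)) = 3.6056 <-- minimum
d((-5, -6), (-10, -6)) = 5.0
d((-2, -4), (-10, -6)) = 8.2462

Closest pair: (-5, -6) and (-2, -4) with distance 3.6056

The closest pair is (-5, -6) and (-2, -4) with Euclidean distance 3.6056. For 5 points, brute-force pairwise comparison is shown above. For large n, the divide-and-conquer algorithm (sort by x, recurse on halves, check the dividing strip) achieves O(n log n).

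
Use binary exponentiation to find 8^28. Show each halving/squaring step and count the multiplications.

Computing 8^28 by squaring (build up from 8^1; each line after the first costs one multiplication):

8^1 = 8
8^2 = (8^1)^2 = 8^2 = 64
8^3 = 8 * 8^2 = 8 * 64 = 512
8^6 = (8^3)^2 = 512^2 = 262144
8^7 = 8 * 8^6 = 8 * 262144 = 2097152
8^14 = (8^7)^2 = 2097152^2 = 4398046511104
8^28 = (8^14)^2 = 4398046511104^2 = 19342813113834066795298816

Result: 19342813113834066795298816
Multiplications needed: 6 (6 lines after 8^1)

8^28 = 19342813113834066795298816. Using exponentiation by squaring, this requires 6 multiplications. The key idea: if the exponent is even, square the half-power; if odd, multiply by the base once.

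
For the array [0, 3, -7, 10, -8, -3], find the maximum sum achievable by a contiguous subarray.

Using Kadane's algorithm on [0, 3, -7, 10, -8, -3]:

Scanning through the array:
Position 1 (value 3): max_ending_here = 3, max_so_far = 3
Position 2 (value -7): max_ending_here = -4, max_so_far = 3
Position 3 (value 10): max_ending_here = 10, max_so_far = 10
Position 4 (value -8): max_ending_here = 2, max_so_far = 10
Position 5 (value -3): max_ending_here = -1, max_so_far = 10

Maximum subarray: [10]
Maximum sum: 10

The maximum subarray is [10] with sum 10. This subarray runs from index 3 to index 3.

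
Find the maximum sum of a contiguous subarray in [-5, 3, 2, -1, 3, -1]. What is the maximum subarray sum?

Using Kadane's algorithm on [-5, 3, 2, -1, 3, -1]:

Scanning through the array:
Position 1 (value 3): max_ending_here = 3, max_so_far = 3
Position 2 (value 2): max_ending_here = 5, max_so_far = 5
Position 3 (value -1): max_ending_here = 4, max_so_far = 5
Position 4 (value 3): max_ending_here = 7, max_so_far = 7
Position 5 (value -1): max_ending_here = 6, max_so_far = 7

Maximum subarray: [3, 2, -1, 3]
Maximum sum: 7

The maximum subarray is [3, 2, -1, 3] with sum 7. This subarray runs from index 1 to index 4.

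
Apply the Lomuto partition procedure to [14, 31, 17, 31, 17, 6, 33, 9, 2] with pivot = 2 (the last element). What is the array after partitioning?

Lomuto partition with pivot = 2:

Initial array: [14, 31, 17, 31, 17, 6, 33, 9, 2]

arr[0]=14 > 2: no swap
arr[1]=31 > 2: no swap
arr[2]=17 > 2: no swap
arr[3]=31 > 2: no swap
arr[4]=17 > 2: no swap
arr[5]=6 > 2: no swap
arr[6]=33 > 2: no swap
arr[7]=9 > 2: no swap

Place pivot at position 0: [2, 31, 17, 31, 17, 6, 33, 9, 14]
Pivot position: 0

After partitioning with pivot 2, the array becomes [2, 31, 17, 31, 17, 6, 33, 9, 14]. The pivot is placed at index 0. All elements to the left of the pivot are <= 2, and all elements to the right are > 2.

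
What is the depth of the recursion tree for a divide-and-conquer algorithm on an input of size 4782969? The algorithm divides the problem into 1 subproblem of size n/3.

For divide and conquer with division factor 3:

Problem sizes at each level:
Level 0: 4782969
Level 1: 1594323
Level 2: 531441
Level 3: 177147
Level 4: 59049
Level 5: 19683
Level 6: 6561
Level 7: 2187
Level 8: 729
Level 9: 243
Level 10: 81
Level 11: 27
Level 12: 9
Level 13: 3
Level 14: 1

The root is level 0 and the size-1 base case is level 14 (the tree spans levels 0 through 14, i.e. 15 levels counting the root), so the depth is the number of divisions: log_3(4782969) = 14

The recursion tree depth is log_3(4782969) = 14. At each level, the problem size is divided by 3, so it takes 14 divisions to reduce to a base case of size 1. The algorithm makes 1 recursive call at each level.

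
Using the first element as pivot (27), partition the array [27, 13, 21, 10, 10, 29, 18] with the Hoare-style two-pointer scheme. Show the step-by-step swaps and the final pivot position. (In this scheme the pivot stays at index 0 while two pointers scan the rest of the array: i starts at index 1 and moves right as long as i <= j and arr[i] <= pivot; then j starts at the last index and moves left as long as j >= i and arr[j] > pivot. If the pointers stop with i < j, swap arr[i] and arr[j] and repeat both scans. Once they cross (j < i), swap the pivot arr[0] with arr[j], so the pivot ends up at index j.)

Hoare-style two-pointer partition with pivot = 27:

Initial array: [27, 13, 21, 10, 10, 29, 18]

Pointers start at i = 1, j = 6.
i stops at index 5 (arr[5]=29 > 27), j stops at index 6 (arr[6]=18 <= 27): swap arr[5] and arr[6], array becomes [27, 13, 21, 10, 10, 18, 29]
i ends at 6, j ends at 5: the pointers have crossed (j < i), so scanning stops.

Swap pivot arr[0] with arr[5] to place pivot at position 5: [18, 13, 21, 10, 10, 27, 29]
Pivot position: 5

After partitioning with pivot 27, the array becomes [18, 13, 21, 10, 10, 27, 29]. The pivot is placed at index 5. All elements to the left of the pivot are <= 27, and all elements to the right are > 27.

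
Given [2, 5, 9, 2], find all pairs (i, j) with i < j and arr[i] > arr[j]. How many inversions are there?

Finding inversions in [2, 5, 9, 2]:

(1, 3): arr[1]=5 > arr[3]=2
(2, 3): arr[2]=9 > arr[3]=2

Total inversions: 2

The array has 2 inversion(s): (1,3), (2,3). Each pair (i,j) satisfies i < j and arr[i] > arr[j].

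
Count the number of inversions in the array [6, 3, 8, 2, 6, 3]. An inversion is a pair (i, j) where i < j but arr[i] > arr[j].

Finding inversions in [6, 3, 8, 2, 6, 3]:

(0, 1): arr[0]=6 > arr[1]=3
(0, 3): arr[0]=6 > arr[3]=2
(0, 5): arr[0]=6 > arr[5]=3
(1, 3): arr[1]=3 > arr[3]=2
(2, 3): arr[2]=8 > arr[3]=2
(2, 4): arr[2]=8 > arr[4]=6
(2, 5): arr[2]=8 > arr[5]=3
(4, 5): arr[4]=6 > arr[5]=3

Total inversions: 8

The array has 8 inversion(s): (0,1), (0,3), (0,5), (1,3), (2,3), (2,4), (2,5), (4,5). Each pair (i,j) satisfies i < j and arr[i] > arr[j].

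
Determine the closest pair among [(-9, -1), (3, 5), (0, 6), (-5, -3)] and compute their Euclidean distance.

Computing all pairwise distances among 4 points:

d((-9, -1), (3, 5)) = 13.4164
d((-9, -1), (0, 6)) = 11.4018
d((-9, -1), (-5, -3)) = 4.4721
d((3, 5), (0, 6)) = 3.1623 <-- minimum
d((3, 5), (-5, -3)) = 11.3137
d((0, 6), (-5, -3)) = 10.2956

Closest pair: (3, 5) and (0, 6) with distance 3.1623

The closest pair is (3, 5) and (0, 6) with Euclidean distance 3.1623. For 4 points, brute-force pairwise comparison is shown above. For large n, the divide-and-conquer algorithm (sort by x, recurse on halves, check the dividing strip) achieves O(n log n).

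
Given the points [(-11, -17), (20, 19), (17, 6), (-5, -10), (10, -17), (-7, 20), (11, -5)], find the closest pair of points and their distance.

Computing all pairwise distances among 7 points:

d((-11, -17), (20, 19)) = 47.5079
d((-11, -17), (17, 6)) = 36.2353
d((-11, -17), (-5, -10)) = 9.2195 <-- minimum
d((-11, -17), (10, -17)) = 21.0
d((-11, -17), (-7, 20)) = 37.2156
d((-11, -17), (11, -5)) = 25.0599
d((20, 19), (17, 6)) = 13.3417
d((20, 19), (-5, -10)) = 38.2884
d((20, 19), (10, -17)) = 37.3631
d((20, 19), (-7, 20)) = 27.0185
d((20, 19), (11, -5)) = 25.632
d((17, 6), (-5, -10)) = 27.2029
d((17, 6), (10, -17)) = 24.0416
d((17, 6), (-7, 20)) = 27.7849
d((17, 6), (11, -5)) = 12.53
d((-5, -10), (10, -17)) = 16.5529
d((-5, -10), (-7, 20)) = 30.0666
d((-5, -10), (11, -5)) = 16.7631
d((10, -17), (-7, 20)) = 40.7185
d((10, -17), (11, -5)) = 12.0416
d((-7, 20), (11, -5)) = 30.8058

Closest pair: (-11, -17) and (-5, -10) with distance 9.2195

The closest pair is (-11, -17) and (-5, -10) with Euclidean distance 9.2195. For 7 points, brute-force pairwise comparison is shown above. For large n, the divide-and-conquer algorithm (sort by x, recurse on halves, check the dividing strip) achieves O(n log n).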